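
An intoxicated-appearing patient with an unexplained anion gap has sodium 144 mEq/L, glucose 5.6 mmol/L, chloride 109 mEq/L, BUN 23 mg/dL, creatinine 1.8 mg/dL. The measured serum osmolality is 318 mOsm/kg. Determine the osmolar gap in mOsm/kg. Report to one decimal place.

Calculated osmolality = 2·Na + glucose + BUN/2.8
= 2·144 + 5.6 + 23/2.8
= 288 + 5.60 + 8.21
= 301.81 mOsm/kg ≈ 301.8 mOsm/kg
Osmolar gap = measured − calculated = 318 − 301.8 = 16.2 mOsm/kg

16.2 mOsm/kg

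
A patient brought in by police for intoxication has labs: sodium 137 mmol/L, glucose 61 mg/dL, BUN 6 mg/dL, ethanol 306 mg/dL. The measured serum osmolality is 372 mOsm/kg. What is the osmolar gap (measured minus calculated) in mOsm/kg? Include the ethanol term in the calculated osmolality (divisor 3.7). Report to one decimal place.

Calculated osmolality = 2·Na + glucose/18 + BUN/2.8 + ethanol/3.7
= 2·137 + 61/18 + 6/2.8 + 306/3.7
= 274 + 3.39 + 2.14 + 82.70
= 362.23 mOsm/kg ≈ 362.2 mOsm/kg
Osmolar gap = measured − calculated = 372 − 362.2 = 9.8 mOsm/kg

9.8 mOsm/kg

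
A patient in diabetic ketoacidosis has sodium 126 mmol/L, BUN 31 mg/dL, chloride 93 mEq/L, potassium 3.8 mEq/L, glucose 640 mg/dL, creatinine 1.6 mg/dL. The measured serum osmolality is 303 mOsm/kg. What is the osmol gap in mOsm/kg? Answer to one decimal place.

Calculated osmolality = 2·Na + glucose/18 + BUN/2.8
= 2·126 + 640/18 + 31/2.8
= 252 + 35.56 + 11.07
= 298.63 mOsm/kg ≈ 298.6 mOsm/kg
Osmolar gap = measured − calculated = 303 − 298.6 = 4.4 mOsm/kg

4.4 mOsm/kg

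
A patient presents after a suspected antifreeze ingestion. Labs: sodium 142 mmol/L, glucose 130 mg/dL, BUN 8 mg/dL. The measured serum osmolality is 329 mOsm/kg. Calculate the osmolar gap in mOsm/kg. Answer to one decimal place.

Calculated osmolality = 2·Na + glucose/18 + BUN/2.8
= 2·142 + 130/18 + 8/2.8
= 284 + 7.22 + 2.86
= 294.08 mOsm/kg ≈ 294.1 mOsm/kg
Osmolar gap = measured − calculated = 329 − 294.1 = 34.9 mOsm/kg

34.9 mOsm/kg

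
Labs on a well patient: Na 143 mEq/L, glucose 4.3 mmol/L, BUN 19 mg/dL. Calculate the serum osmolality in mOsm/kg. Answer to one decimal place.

Calculated osmolality = 2·Na + glucose + BUN/2.8
= 2·143 + 4.3 + 19/2.8
= 286 + 4.30 + 6.79
= 297.09 mOsm/kg

297.1 mOsm/kg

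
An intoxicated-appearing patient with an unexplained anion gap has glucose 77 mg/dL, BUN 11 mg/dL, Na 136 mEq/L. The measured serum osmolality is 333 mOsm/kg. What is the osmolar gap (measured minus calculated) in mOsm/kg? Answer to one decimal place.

52.8 mOsm/kg

Calculated osmolality = 2·Na + glucose/18 + BUN/2.8
= 2·136 + 77/18 + 11/2.8
= 272 + 4.28 + 3.93
= 280.21 mOsm/kg ≈ 280.2 mOsm/kg
Osmolar gap = measured − calculated = 333 − 280.2 = 52.8 mOsm/kg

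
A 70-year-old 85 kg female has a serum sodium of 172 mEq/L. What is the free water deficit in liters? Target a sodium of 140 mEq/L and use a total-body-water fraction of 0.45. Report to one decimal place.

TBW = 0.45 · 85 = 38.25 L
Free water deficit = TBW · (Na/140 − 1)
= 38.25 · (172/140 − 1)
= 38.25 · 0.2286
= 8.74 L

8.7 L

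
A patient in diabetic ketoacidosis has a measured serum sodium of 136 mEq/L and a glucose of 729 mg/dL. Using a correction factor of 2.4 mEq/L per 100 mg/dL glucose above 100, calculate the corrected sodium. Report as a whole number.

151 mEq/L

Corrected Na = measured Na + 2.4 · (glucose − 100)/100
= 136 + 2.4 · (729 − 100)/100
= 136 + 15.1
= 151.1 mEq/L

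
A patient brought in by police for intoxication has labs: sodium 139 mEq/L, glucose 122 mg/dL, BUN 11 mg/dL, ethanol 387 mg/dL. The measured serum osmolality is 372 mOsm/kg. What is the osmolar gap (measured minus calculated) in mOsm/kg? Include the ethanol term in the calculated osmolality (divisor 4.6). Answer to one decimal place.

Calculated osmolality = 2·Na + glucose/18 + BUN/2.8 + ethanol/4.6
= 2·139 + 122/18 + 11/2.8 + 387/4.6
= 278 + 6.78 + 3.93 + 84.13
= 372.84 mOsm/kg ≈ 372.8 mOsm/kg
Osmolar gap = measured − calculated = 372 − 372.8 = -0.8 mOsm/kg

-0.8 mOsm/kg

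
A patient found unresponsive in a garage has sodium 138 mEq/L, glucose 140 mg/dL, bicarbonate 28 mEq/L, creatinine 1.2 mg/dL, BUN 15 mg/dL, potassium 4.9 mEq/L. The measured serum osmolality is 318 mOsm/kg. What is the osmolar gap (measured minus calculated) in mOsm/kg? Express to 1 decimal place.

Calculated osmolality = 2·Na + glucose/18 + BUN/2.8
= 2·138 + 140/18 + 15/2.8
= 276 + 7.78 + 5.36
= 289.14 mOsm/kg ≈ 289.1 mOsm/kg
Osmolar gap = measured − calculated = 318 − 289.1 = 28.9 mOsm/kg

28.9 mOsm/kg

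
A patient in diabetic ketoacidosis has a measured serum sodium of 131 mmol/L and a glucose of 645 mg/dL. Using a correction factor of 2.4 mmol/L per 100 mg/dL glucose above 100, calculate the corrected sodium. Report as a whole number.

144 mmol/L

Corrected Na = measured Na + 2.4 · (glucose − 100)/100
= 131 + 2.4 · (645 − 100)/100
= 131 + 13.1
= 144.1 mmol/L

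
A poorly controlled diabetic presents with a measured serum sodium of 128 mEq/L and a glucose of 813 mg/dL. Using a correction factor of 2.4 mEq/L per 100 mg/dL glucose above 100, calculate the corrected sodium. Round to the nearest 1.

145 mEq/L

Corrected Na = measured Na + 2.4 · (glucose − 100)/100
= 128 + 2.4 · (813 − 100)/100
= 128 + 17.1
= 145.1 mEq/L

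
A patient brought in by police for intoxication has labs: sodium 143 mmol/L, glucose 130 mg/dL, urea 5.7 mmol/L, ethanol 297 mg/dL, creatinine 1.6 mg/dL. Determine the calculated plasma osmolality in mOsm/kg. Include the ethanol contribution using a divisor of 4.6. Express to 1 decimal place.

Calculated osmolality = 2·Na + glucose/18 + urea + ethanol/4.6
= 2·143 + 130/18 + 5.7 + 297/4.6
= 286 + 7.22 + 5.70 + 64.57
= 363.49 mOsm/kg

363.5 mOsm/kg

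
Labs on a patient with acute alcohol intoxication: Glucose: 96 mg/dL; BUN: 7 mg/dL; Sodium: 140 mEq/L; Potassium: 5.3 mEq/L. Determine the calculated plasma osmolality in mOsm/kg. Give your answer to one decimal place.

Calculated osmolality = 2·Na + glucose/18 + BUN/2.8
= 2·140 + 96/18 + 7/2.8
= 280 + 5.33 + 2.50
= 287.83 mOsm/kg

287.8 mOsm/kg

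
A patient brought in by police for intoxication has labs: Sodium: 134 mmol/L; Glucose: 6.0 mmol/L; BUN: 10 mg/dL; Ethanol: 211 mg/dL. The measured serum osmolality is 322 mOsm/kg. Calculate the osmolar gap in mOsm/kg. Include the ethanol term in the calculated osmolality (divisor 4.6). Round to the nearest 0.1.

-1.4 mOsm/kg

Calculated osmolality = 2·Na + glucose + BUN/2.8 + ethanol/4.6
= 2·134 + 6 + 10/2.8 + 211/4.6
= 268 + 6 + 3.57 + 45.87
= 323.44 mOsm/kg ≈ 323.4 mOsm/kg
Osmolar gap = measured − calculated = 322 − 323.4 = -1.4 mOsm/kg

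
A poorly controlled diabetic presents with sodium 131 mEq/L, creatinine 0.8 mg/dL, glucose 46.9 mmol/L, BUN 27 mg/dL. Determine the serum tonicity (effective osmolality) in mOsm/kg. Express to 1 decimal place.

308.9 mOsm/kg

Effective osmolality excludes urea (freely permeant across cell membranes):
2·Na + glucose
= 2·131 + 46.9
= 262 + 46.9
= 308.9 mOsm/kg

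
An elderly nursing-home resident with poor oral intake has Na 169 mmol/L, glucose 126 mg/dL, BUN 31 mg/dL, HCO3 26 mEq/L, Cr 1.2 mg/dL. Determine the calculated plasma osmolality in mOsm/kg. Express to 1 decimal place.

356.1 mOsm/kg

Calculated osmolality = 2·Na + glucose/18 + BUN/2.8
= 2·169 + 126/18 + 31/2.8
= 338 + 7 + 11.07
= 356.07 mOsm/kg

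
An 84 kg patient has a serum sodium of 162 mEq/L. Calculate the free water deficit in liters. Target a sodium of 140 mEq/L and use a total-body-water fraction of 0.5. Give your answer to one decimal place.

6.6 L

TBW = 0.5 · 84 = 42 L
Free water deficit = TBW · (Na/140 − 1)
= 42 · (162/140 − 1)
= 42 · 0.1571
= 6.6 L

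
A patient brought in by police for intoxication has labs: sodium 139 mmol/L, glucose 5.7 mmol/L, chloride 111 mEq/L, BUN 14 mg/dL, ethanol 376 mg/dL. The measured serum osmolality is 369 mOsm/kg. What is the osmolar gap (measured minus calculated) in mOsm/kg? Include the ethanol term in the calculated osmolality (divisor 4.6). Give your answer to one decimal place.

Calculated osmolality = 2·Na + glucose + BUN/2.8 + ethanol/4.6
= 2·139 + 5.7 + 14/2.8 + 376/4.6
= 278 + 5.70 + 5 + 81.74
= 370.44 mOsm/kg ≈ 370.4 mOsm/kg
Osmolar gap = measured − calculated = 369 − 370.4 = -1.4 mOsm/kg

-1.4 mOsm/kg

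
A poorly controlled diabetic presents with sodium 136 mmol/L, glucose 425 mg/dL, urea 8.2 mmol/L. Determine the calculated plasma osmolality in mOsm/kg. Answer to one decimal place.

303.8 mOsm/kg

Calculated osmolality = 2·Na + glucose/18 + urea
= 2·136 + 425/18 + 8.2
= 272 + 23.61 + 8.20
= 303.81 mOsm/kg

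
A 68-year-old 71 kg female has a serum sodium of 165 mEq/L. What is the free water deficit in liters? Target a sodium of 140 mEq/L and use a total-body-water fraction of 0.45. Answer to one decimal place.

5.7 L

TBW = 0.45 · 71 = 31.95 L
Free water deficit = TBW · (Na/140 − 1)
= 31.95 · (165/140 − 1)
= 31.95 · 0.1786
= 5.71 L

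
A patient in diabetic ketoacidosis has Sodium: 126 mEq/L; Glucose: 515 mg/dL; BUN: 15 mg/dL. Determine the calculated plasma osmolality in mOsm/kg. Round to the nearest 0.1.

286.0 mOsm/kg

Calculated osmolality = 2·Na + glucose/18 + BUN/2.8
= 2·126 + 515/18 + 15/2.8
= 252 + 28.61 + 5.36
= 285.97 mOsm/kg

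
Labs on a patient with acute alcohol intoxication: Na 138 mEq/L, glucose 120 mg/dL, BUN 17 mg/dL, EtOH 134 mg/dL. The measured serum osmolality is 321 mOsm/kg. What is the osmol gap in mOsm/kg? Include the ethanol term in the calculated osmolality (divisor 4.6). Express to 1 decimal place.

3.1 mOsm/kg

Calculated osmolality = 2·Na + glucose/18 + BUN/2.8 + ethanol/4.6
= 2·138 + 120/18 + 17/2.8 + 134/4.6
= 276 + 6.67 + 6.07 + 29.13
= 317.87 mOsm/kg ≈ 317.9 mOsm/kg
Osmolar gap = measured − calculated = 321 − 317.9 = 3.1 mOsm/kg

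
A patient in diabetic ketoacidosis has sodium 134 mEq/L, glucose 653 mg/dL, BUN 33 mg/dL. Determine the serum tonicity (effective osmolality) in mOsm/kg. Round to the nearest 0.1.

Effective osmolality excludes urea (freely permeant across cell membranes):
2·Na + glucose/18
= 2·134 + 653/18
= 268 + 36.28
= 304.28 mOsm/kg

304.3 mOsm/kg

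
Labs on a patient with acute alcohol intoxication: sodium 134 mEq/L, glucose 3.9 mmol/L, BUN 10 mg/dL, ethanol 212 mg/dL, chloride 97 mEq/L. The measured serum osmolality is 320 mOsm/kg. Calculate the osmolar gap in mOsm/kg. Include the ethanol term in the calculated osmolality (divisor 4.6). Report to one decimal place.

-1.6 mOsm/kg

Calculated osmolality = 2·Na + glucose + BUN/2.8 + ethanol/4.6
= 2·134 + 3.9 + 10/2.8 + 212/4.6
= 268 + 3.90 + 3.57 + 46.09
= 321.56 mOsm/kg ≈ 321.6 mOsm/kg
Osmolar gap = measured − calculated = 320 − 321.6 = -1.6 mOsm/kg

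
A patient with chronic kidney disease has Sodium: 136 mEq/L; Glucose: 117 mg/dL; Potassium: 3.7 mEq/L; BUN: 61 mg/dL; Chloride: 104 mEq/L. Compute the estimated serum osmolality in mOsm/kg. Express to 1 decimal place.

300.3 mOsm/kg

Calculated osmolality = 2·Na + glucose/18 + BUN/2.8
= 2·136 + 117/18 + 61/2.8
= 272 + 6.50 + 21.79
= 300.29 mOsm/kg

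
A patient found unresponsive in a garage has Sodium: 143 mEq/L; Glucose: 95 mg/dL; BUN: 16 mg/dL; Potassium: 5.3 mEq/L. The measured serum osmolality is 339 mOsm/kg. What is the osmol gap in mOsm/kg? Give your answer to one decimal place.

42.0 mOsm/kg

Calculated osmolality = 2·Na + glucose/18 + BUN/2.8
= 2·143 + 95/18 + 16/2.8
= 286 + 5.28 + 5.71
= 296.99 mOsm/kg ≈ 297.0 mOsm/kg
Osmolar gap = measured − calculated = 339 − 297.0 = 42.0 mOsm/kg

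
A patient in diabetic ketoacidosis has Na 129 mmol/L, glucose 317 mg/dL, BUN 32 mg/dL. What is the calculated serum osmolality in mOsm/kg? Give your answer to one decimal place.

287.0 mOsm/kg

Calculated osmolality = 2·Na + glucose/18 + BUN/2.8
= 2·129 + 317/18 + 32/2.8
= 258 + 17.61 + 11.43
= 287.04 mOsm/kg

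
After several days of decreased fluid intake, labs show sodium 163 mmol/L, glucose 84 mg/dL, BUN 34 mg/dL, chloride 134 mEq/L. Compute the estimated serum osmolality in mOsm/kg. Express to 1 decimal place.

342.8 mOsm/kg

Calculated osmolality = 2·Na + glucose/18 + BUN/2.8
= 2·163 + 84/18 + 34/2.8
= 326 + 4.67 + 12.14
= 342.81 mOsm/kg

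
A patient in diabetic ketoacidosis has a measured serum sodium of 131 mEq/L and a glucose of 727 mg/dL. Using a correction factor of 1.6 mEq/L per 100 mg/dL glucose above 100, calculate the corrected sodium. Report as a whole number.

Corrected Na = measured Na + 1.6 · (glucose − 100)/100
= 131 + 1.6 · (727 − 100)/100
= 131 + 10
= 141 mEq/L

141 mEq/L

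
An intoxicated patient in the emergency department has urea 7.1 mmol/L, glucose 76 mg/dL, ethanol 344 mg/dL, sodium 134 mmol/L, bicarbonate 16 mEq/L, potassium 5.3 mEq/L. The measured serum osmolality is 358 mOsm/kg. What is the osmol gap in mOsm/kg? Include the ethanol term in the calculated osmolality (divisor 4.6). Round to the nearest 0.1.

3.9 mOsm/kg

Calculated osmolality = 2·Na + glucose/18 + urea + ethanol/4.6
= 2·134 + 76/18 + 7.1 + 344/4.6
= 268 + 4.22 + 7.10 + 74.78
= 354.1 mOsm/kg ≈ 354.1 mOsm/kg
Osmolar gap = measured − calculated = 358 − 354.1 = 3.9 mOsm/kg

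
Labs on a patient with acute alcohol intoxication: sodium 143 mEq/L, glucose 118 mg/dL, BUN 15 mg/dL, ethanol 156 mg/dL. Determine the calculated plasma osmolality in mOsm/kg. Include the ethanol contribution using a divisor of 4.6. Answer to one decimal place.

331.8 mOsm/kg

Calculated osmolality = 2·Na + glucose/18 + BUN/2.8 + ethanol/4.6
= 2·143 + 118/18 + 15/2.8 + 156/4.6
= 286 + 6.56 + 5.36 + 33.91
= 331.83 mOsm/kg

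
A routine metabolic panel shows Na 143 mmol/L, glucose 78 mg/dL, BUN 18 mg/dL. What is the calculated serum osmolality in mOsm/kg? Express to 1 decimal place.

Calculated osmolality = 2·Na + glucose/18 + BUN/2.8
= 2·143 + 78/18 + 18/2.8
= 286 + 4.33 + 6.43
= 296.76 mOsm/kg

296.8 mOsm/kg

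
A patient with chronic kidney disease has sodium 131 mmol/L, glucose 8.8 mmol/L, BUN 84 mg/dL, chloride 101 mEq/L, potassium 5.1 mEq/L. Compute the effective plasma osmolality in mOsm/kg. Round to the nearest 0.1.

Effective osmolality excludes urea (freely permeant across cell membranes):
2·Na + glucose
= 2·131 + 8.8
= 262 + 8.8
= 270.8 mOsm/kg

270.8 mOsm/kg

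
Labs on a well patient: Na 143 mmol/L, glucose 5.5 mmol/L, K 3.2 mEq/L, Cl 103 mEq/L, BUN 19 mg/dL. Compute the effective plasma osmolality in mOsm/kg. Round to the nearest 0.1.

Effective osmolality excludes urea (freely permeant across cell membranes):
2·Na + glucose
= 2·143 + 5.5
= 286 + 5.5
= 291.5 mOsm/kg

291.5 mOsm/kg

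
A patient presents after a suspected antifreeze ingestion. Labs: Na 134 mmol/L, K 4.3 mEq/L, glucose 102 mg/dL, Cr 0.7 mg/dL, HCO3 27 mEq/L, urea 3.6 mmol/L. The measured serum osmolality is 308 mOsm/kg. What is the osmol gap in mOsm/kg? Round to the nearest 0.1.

Calculated osmolality = 2·Na + glucose/18 + urea
= 2·134 + 102/18 + 3.6
= 268 + 5.67 + 3.60
= 277.27 mOsm/kg ≈ 277.3 mOsm/kg
Osmolar gap = measured − calculated = 308 − 277.3 = 30.7 mOsm/kg

30.7 mOsm/kg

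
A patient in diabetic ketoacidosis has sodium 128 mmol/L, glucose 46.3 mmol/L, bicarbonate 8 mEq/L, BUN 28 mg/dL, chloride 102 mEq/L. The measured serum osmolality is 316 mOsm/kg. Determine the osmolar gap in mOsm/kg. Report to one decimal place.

3.7 mOsm/kg

Calculated osmolality = 2·Na + glucose + BUN/2.8
= 2·128 + 46.3 + 28/2.8
= 256 + 46.30 + 10
= 312.3 mOsm/kg ≈ 312.3 mOsm/kg
Osmolar gap = measured − calculated = 316 − 312.3 = 3.7 mOsm/kg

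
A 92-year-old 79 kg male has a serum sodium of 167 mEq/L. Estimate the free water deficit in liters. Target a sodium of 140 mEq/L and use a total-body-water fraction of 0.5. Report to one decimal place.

TBW = 0.5 · 79 = 39.5 L
Free water deficit = TBW · (Na/140 − 1)
= 39.5 · (167/140 − 1)
= 39.5 · 0.1929
= 7.62 L

7.6 L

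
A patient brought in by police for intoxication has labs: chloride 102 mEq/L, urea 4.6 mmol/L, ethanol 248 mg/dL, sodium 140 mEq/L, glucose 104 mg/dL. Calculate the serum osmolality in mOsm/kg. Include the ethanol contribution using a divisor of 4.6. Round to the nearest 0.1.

Calculated osmolality = 2·Na + glucose/18 + urea + ethanol/4.6
= 2·140 + 104/18 + 4.6 + 248/4.6
= 280 + 5.78 + 4.60 + 53.91
= 344.29 mOsm/kg

344.3 mOsm/kg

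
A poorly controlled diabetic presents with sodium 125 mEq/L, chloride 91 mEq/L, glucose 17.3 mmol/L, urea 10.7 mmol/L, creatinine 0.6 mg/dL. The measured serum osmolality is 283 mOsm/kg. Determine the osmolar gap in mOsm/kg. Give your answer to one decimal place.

5.0 mOsm/kg

Calculated osmolality = 2·Na + glucose + urea
= 2·125 + 17.3 + 10.7
= 250 + 17.30 + 10.70
= 278 mOsm/kg ≈ 278.0 mOsm/kg
Osmolar gap = measured − calculated = 283 − 278.0 = 5.0 mOsm/kg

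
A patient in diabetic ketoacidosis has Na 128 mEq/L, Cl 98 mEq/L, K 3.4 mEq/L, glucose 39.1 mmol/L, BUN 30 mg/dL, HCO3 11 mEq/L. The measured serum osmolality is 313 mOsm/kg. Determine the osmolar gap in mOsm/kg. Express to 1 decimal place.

Calculated osmolality = 2·Na + glucose + BUN/2.8
= 2·128 + 39.1 + 30/2.8
= 256 + 39.10 + 10.71
= 305.81 mOsm/kg ≈ 305.8 mOsm/kg
Osmolar gap = measured − calculated = 313 − 305.8 = 7.2 mOsm/kg

7.2 mOsm/kg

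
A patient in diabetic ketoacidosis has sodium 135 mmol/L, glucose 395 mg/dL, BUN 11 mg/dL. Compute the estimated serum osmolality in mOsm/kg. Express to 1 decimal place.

295.9 mOsm/kg

Calculated osmolality = 2·Na + glucose/18 + BUN/2.8
= 2·135 + 395/18 + 11/2.8
= 270 + 21.94 + 3.93
= 295.87 mOsm/kg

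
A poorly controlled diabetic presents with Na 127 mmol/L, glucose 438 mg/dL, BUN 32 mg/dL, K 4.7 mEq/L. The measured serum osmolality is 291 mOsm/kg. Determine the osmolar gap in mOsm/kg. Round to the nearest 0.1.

Calculated osmolality = 2·Na + glucose/18 + BUN/2.8
= 2·127 + 438/18 + 32/2.8
= 254 + 24.33 + 11.43
= 289.76 mOsm/kg ≈ 289.8 mOsm/kg
Osmolar gap = measured − calculated = 291 − 289.8 = 1.2 mOsm/kg

1.2 mOsm/kg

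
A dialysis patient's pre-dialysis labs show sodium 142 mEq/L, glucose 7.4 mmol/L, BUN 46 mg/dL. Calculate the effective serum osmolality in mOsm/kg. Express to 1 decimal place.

291.4 mOsm/kg

Effective osmolality excludes urea (freely permeant across cell membranes):
2·Na + glucose
= 2·142 + 7.4
= 284 + 7.4
= 291.4 mOsm/kg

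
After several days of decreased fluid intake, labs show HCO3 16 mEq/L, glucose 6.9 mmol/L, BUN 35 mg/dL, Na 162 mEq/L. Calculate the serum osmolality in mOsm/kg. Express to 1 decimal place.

343.4 mOsm/kg

Calculated osmolality = 2·Na + glucose + BUN/2.8
= 2·162 + 6.9 + 35/2.8
= 324 + 6.90 + 12.50
= 343.4 mOsm/kg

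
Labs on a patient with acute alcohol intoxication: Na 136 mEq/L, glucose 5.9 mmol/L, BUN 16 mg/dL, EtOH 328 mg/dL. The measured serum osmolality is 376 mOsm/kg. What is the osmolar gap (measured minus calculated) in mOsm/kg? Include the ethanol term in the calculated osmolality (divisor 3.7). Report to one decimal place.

3.7 mOsm/kg

Calculated osmolality = 2·Na + glucose + BUN/2.8 + ethanol/3.7
= 2·136 + 5.9 + 16/2.8 + 328/3.7
= 272 + 5.90 + 5.71 + 88.65
= 372.26 mOsm/kg ≈ 372.3 mOsm/kg
Osmolar gap = measured − calculated = 376 − 372.3 = 3.7 mOsm/kg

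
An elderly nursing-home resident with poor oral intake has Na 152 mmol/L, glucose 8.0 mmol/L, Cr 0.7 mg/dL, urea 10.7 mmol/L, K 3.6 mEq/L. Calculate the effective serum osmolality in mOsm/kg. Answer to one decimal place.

Effective osmolality excludes urea (freely permeant across cell membranes):
2·Na + glucose
= 2·152 + 8
= 304 + 8
= 312 mOsm/kg

312.0 mOsm/kg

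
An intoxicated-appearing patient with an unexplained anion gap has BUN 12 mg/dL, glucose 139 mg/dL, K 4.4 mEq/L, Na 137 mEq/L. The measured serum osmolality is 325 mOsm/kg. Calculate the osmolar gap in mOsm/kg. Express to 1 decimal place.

Calculated osmolality = 2·Na + glucose/18 + BUN/2.8
= 2·137 + 139/18 + 12/2.8
= 274 + 7.72 + 4.29
= 286.01 mOsm/kg ≈ 286.0 mOsm/kg
Osmolar gap = measured − calculated = 325 − 286.0 = 39.0 mOsm/kg

39.0 mOsm/kg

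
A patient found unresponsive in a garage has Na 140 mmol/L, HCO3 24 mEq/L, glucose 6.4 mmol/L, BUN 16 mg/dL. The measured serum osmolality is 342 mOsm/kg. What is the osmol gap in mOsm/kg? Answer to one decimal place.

49.9 mOsm/kg

Calculated osmolality = 2·Na + glucose + BUN/2.8
= 2·140 + 6.4 + 16/2.8
= 280 + 6.40 + 5.71
= 292.11 mOsm/kg ≈ 292.1 mOsm/kg
Osmolar gap = measured − calculated = 342 − 292.1 = 49.9 mOsm/kg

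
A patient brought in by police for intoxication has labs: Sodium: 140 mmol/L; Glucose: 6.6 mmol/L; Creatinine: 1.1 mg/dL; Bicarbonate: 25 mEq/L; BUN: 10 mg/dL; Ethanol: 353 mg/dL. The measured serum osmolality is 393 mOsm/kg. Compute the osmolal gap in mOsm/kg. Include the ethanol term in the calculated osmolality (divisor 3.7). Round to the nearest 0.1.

Calculated osmolality = 2·Na + glucose + BUN/2.8 + ethanol/3.7
= 2·140 + 6.6 + 10/2.8 + 353/3.7
= 280 + 6.60 + 3.57 + 95.41
= 385.58 mOsm/kg ≈ 385.6 mOsm/kg
Osmolar gap = measured − calculated = 393 − 385.6 = 7.4 mOsm/kg

7.4 mOsm/kg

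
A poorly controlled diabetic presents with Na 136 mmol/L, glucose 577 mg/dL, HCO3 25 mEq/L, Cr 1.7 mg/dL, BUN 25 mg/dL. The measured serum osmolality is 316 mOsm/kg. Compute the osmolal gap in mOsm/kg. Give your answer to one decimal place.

3.0 mOsm/kg

Calculated osmolality = 2·Na + glucose/18 + BUN/2.8
= 2·136 + 577/18 + 25/2.8
= 272 + 32.06 + 8.93
= 312.99 mOsm/kg ≈ 313.0 mOsm/kg
Osmolar gap = measured − calculated = 316 − 313.0 = 3.0 mOsm/kg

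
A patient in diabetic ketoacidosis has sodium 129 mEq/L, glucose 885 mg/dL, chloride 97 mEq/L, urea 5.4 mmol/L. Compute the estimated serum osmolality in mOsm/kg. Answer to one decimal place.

312.6 mOsm/kg

Calculated osmolality = 2·Na + glucose/18 + urea
= 2·129 + 885/18 + 5.4
= 258 + 49.17 + 5.40
= 312.57 mOsm/kg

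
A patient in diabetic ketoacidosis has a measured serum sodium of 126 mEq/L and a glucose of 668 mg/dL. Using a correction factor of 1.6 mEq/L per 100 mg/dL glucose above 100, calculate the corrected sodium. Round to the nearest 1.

Corrected Na = measured Na + 1.6 · (glucose − 100)/100
= 126 + 1.6 · (668 − 100)/100
= 126 + 9.1
= 135.1 mEq/L

135 mEq/L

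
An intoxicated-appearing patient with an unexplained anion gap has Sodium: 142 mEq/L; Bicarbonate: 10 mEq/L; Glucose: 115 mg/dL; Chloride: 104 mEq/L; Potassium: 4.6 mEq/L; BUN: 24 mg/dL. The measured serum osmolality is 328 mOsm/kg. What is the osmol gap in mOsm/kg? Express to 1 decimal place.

Calculated osmolality = 2·Na + glucose/18 + BUN/2.8
= 2·142 + 115/18 + 24/2.8
= 284 + 6.39 + 8.57
= 298.96 mOsm/kg ≈ 299.0 mOsm/kg
Osmolar gap = measured − calculated = 328 − 299.0 = 29.0 mOsm/kg

29.0 mOsm/kg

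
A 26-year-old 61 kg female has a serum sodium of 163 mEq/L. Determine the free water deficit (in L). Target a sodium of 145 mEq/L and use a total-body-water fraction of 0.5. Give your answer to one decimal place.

TBW = 0.5 · 61 = 30.5 L
Free water deficit = TBW · (Na/145 − 1)
= 30.5 · (163/145 − 1)
= 30.5 · 0.1241
= 3.79 L

3.8 L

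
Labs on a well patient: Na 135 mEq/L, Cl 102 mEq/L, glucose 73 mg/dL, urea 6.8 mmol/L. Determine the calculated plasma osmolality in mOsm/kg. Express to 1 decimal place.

280.9 mOsm/kg

Calculated osmolality = 2·Na + glucose/18 + urea
= 2·135 + 73/18 + 6.8
= 270 + 4.06 + 6.80
= 280.86 mOsm/kg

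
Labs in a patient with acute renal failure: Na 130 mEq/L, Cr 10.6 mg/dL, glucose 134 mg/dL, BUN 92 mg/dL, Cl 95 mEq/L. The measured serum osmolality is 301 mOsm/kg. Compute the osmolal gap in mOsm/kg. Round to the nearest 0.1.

0.7 mOsm/kg

Calculated osmolality = 2·Na + glucose/18 + BUN/2.8
= 2·130 + 134/18 + 92/2.8
= 260 + 7.44 + 32.86
= 300.3 mOsm/kg ≈ 300.3 mOsm/kg
Osmolar gap = measured − calculated = 301 − 300.3 = 0.7 mOsm/kg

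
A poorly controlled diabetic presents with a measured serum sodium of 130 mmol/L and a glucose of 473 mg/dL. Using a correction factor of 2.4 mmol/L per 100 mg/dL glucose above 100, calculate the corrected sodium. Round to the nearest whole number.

Corrected Na = measured Na + 2.4 · (glucose − 100)/100
= 130 + 2.4 · (473 − 100)/100
= 130 + 9
= 139 mmol/L

139 mmol/L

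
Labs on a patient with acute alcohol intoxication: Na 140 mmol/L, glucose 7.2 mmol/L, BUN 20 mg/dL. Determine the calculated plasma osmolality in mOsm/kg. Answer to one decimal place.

Calculated osmolality = 2·Na + glucose + BUN/2.8
= 2·140 + 7.2 + 20/2.8
= 280 + 7.20 + 7.14
= 294.34 mOsm/kg

294.3 mOsm/kg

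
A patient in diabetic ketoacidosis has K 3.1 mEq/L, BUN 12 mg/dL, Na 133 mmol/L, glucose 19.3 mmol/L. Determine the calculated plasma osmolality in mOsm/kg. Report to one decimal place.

289.6 mOsm/kg

Calculated osmolality = 2·Na + glucose + BUN/2.8
= 2·133 + 19.3 + 12/2.8
= 266 + 19.30 + 4.29
= 289.59 mOsm/kg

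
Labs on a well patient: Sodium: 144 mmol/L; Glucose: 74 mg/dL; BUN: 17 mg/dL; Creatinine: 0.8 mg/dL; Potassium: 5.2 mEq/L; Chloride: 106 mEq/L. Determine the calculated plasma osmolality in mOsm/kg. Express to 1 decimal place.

Calculated osmolality = 2·Na + glucose/18 + BUN/2.8
= 2·144 + 74/18 + 17/2.8
= 288 + 4.11 + 6.07
= 298.18 mOsm/kg

298.2 mOsm/kg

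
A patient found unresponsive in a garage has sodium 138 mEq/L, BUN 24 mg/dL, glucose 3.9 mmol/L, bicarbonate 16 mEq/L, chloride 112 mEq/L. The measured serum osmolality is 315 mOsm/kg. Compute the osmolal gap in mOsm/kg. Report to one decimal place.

26.5 mOsm/kg

Calculated osmolality = 2·Na + glucose + BUN/2.8
= 2·138 + 3.9 + 24/2.8
= 276 + 3.90 + 8.57
= 288.47 mOsm/kg ≈ 288.5 mOsm/kg
Osmolar gap = measured − calculated = 315 − 288.5 = 26.5 mOsm/kg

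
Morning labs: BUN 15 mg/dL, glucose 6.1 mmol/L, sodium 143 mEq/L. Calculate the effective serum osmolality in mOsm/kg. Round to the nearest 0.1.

Effective osmolality excludes urea (freely permeant across cell membranes):
2·Na + glucose
= 2·143 + 6.1
= 286 + 6.1
= 292.1 mOsm/kg

292.1 mOsm/kg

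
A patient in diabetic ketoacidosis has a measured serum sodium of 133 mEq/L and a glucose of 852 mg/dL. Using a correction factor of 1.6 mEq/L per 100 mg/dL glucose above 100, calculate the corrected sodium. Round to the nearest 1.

145 mEq/L

Corrected Na = measured Na + 1.6 · (glucose − 100)/100
= 133 + 1.6 · (852 − 100)/100
= 133 + 12
= 145 mEq/L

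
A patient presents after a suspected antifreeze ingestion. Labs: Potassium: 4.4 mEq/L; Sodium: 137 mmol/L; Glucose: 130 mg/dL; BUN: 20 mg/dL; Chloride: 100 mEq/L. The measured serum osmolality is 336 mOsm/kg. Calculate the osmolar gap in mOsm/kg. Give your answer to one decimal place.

Calculated osmolality = 2·Na + glucose/18 + BUN/2.8
= 2·137 + 130/18 + 20/2.8
= 274 + 7.22 + 7.14
= 288.36 mOsm/kg ≈ 288.4 mOsm/kg
Osmolar gap = measured − calculated = 336 − 288.4 = 47.6 mOsm/kg

47.6 mOsm/kg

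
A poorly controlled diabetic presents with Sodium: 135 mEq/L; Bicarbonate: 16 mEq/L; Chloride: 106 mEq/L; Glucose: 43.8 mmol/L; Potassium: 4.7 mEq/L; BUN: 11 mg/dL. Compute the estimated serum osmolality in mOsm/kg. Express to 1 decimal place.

317.7 mOsm/kg

Calculated osmolality = 2·Na + glucose + BUN/2.8
= 2·135 + 43.8 + 11/2.8
= 270 + 43.80 + 3.93
= 317.73 mOsm/kg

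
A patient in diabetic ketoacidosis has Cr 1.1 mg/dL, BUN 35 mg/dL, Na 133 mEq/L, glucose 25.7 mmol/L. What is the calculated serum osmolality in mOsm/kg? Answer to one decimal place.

Calculated osmolality = 2·Na + glucose + BUN/2.8
= 2·133 + 25.7 + 35/2.8
= 266 + 25.70 + 12.50
= 304.2 mOsm/kg

304.2 mOsm/kg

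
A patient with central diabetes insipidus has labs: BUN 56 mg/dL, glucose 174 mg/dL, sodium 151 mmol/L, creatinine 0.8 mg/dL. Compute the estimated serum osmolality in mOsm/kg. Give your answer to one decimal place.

Calculated osmolality = 2·Na + glucose/18 + BUN/2.8
= 2·151 + 174/18 + 56/2.8
= 302 + 9.67 + 20
= 331.67 mOsm/kg

331.7 mOsm/kg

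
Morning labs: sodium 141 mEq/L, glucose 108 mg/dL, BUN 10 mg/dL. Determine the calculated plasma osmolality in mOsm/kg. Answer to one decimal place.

291.6 mOsm/kg

Calculated osmolality = 2·Na + glucose/18 + BUN/2.8
= 2·141 + 108/18 + 10/2.8
= 282 + 6 + 3.57
= 291.57 mOsm/kg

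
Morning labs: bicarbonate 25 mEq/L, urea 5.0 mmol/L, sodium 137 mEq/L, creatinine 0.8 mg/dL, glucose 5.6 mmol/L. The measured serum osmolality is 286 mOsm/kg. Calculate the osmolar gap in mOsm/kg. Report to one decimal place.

1.4 mOsm/kg

Calculated osmolality = 2·Na + glucose + urea
= 2·137 + 5.6 + 5
= 274 + 5.60 + 5
= 284.6 mOsm/kg ≈ 284.6 mOsm/kg
Osmolar gap = measured − calculated = 286 − 284.6 = 1.4 mOsm/kg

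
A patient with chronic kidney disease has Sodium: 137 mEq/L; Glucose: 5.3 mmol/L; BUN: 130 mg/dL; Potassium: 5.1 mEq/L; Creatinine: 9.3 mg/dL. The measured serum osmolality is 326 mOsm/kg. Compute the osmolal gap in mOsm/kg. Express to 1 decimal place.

Calculated osmolality = 2·Na + glucose + BUN/2.8
= 2·137 + 5.3 + 130/2.8
= 274 + 5.30 + 46.43
= 325.73 mOsm/kg ≈ 325.7 mOsm/kg
Osmolar gap = measured − calculated = 326 − 325.7 = 0.3 mOsm/kg

0.3 mOsm/kg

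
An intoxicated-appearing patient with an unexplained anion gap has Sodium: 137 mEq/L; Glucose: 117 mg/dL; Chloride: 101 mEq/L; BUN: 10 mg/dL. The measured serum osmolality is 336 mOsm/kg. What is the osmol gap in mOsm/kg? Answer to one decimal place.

51.9 mOsm/kg

Calculated osmolality = 2·Na + glucose/18 + BUN/2.8
= 2·137 + 117/18 + 10/2.8
= 274 + 6.50 + 3.57
= 284.07 mOsm/kg ≈ 284.1 mOsm/kg
Osmolar gap = measured − calculated = 336 − 284.1 = 51.9 mOsm/kg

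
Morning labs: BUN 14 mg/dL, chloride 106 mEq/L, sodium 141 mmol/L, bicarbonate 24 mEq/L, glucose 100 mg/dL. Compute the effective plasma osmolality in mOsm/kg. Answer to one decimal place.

Effective osmolality excludes urea (freely permeant across cell membranes):
2·Na + glucose/18
= 2·141 + 100/18
= 282 + 5.56
= 287.56 mOsm/kg

287.6 mOsm/kg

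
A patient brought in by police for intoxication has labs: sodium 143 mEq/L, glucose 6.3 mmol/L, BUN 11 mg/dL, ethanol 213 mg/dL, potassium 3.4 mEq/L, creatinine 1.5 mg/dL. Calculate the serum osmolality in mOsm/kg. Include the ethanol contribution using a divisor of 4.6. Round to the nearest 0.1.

Calculated osmolality = 2·Na + glucose + BUN/2.8 + ethanol/4.6
= 2·143 + 6.3 + 11/2.8 + 213/4.6
= 286 + 6.30 + 3.93 + 46.30
= 342.53 mOsm/kg

342.5 mOsm/kg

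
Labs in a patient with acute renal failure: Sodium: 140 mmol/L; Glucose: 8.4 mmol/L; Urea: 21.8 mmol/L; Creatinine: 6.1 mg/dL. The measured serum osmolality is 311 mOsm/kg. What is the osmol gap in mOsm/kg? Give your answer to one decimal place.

Calculated osmolality = 2·Na + glucose + urea
= 2·140 + 8.4 + 21.8
= 280 + 8.40 + 21.80
= 310.2 mOsm/kg ≈ 310.2 mOsm/kg
Osmolar gap = measured − calculated = 311 − 310.2 = 0.8 mOsm/kg

0.8 mOsm/kg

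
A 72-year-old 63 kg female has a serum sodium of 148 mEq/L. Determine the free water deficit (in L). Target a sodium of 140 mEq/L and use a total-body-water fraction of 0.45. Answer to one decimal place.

TBW = 0.45 · 63 = 28.35 L
Free water deficit = TBW · (Na/140 − 1)
= 28.35 · (148/140 − 1)
= 28.35 · 0.0571
= 1.62 L

1.6 L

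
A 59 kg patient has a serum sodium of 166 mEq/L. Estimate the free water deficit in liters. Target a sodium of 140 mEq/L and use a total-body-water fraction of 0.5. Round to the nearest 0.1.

5.5 L

TBW = 0.5 · 59 = 29.5 L
Free water deficit = TBW · (Na/140 − 1)
= 29.5 · (166/140 − 1)
= 29.5 · 0.1857
= 5.48 L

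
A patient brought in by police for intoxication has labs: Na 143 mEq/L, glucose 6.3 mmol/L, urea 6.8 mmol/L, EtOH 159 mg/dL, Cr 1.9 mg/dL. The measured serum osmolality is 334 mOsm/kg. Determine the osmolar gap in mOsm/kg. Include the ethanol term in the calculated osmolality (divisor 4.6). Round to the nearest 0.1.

0.3 mOsm/kg

Calculated osmolality = 2·Na + glucose + urea + ethanol/4.6
= 2·143 + 6.3 + 6.8 + 159/4.6
= 286 + 6.30 + 6.80 + 34.57
= 333.67 mOsm/kg ≈ 333.7 mOsm/kg
Osmolar gap = measured − calculated = 334 − 333.7 = 0.3 mOsm/kg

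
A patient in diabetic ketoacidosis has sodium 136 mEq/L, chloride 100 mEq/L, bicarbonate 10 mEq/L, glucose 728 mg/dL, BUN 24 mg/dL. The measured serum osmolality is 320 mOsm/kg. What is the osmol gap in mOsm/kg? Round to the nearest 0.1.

Calculated osmolality = 2·Na + glucose/18 + BUN/2.8
= 2·136 + 728/18 + 24/2.8
= 272 + 40.44 + 8.57
= 321.01 mOsm/kg ≈ 321.0 mOsm/kg
Osmolar gap = measured − calculated = 320 − 321.0 = -1.0 mOsm/kg

-1.0 mOsm/kg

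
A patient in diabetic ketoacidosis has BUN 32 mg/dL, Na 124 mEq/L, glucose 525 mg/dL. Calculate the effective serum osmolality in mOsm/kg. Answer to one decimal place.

Effective osmolality excludes urea (freely permeant across cell membranes):
2·Na + glucose/18
= 2·124 + 525/18
= 248 + 29.17
= 277.17 mOsm/kg

277.2 mOsm/kg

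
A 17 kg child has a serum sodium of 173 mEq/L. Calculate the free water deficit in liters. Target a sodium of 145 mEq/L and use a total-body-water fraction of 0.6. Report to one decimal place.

2.0 L

TBW = 0.6 · 17 = 10.2 L
Free water deficit = TBW · (Na/145 − 1)
= 10.2 · (173/145 − 1)
= 10.2 · 0.1931
= 1.97 L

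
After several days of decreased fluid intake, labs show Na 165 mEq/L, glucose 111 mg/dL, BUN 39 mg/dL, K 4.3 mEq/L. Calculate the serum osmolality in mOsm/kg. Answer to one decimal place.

350.1 mOsm/kg

Calculated osmolality = 2·Na + glucose/18 + BUN/2.8
= 2·165 + 111/18 + 39/2.8
= 330 + 6.17 + 13.93
= 350.1 mOsm/kg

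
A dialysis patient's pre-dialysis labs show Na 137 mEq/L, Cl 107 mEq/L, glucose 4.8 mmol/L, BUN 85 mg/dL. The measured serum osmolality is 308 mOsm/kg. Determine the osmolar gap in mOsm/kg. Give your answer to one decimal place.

Calculated osmolality = 2·Na + glucose + BUN/2.8
= 2·137 + 4.8 + 85/2.8
= 274 + 4.80 + 30.36
= 309.16 mOsm/kg ≈ 309.2 mOsm/kg
Osmolar gap = measured − calculated = 308 − 309.2 = -1.2 mOsm/kg

-1.2 mOsm/kg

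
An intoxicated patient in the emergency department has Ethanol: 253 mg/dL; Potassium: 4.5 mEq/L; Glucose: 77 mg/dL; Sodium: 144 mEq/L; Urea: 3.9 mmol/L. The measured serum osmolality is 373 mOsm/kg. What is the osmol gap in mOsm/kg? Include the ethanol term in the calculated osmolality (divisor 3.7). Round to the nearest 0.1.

Calculated osmolality = 2·Na + glucose/18 + urea + ethanol/3.7
= 2·144 + 77/18 + 3.9 + 253/3.7
= 288 + 4.28 + 3.90 + 68.38
= 364.56 mOsm/kg ≈ 364.6 mOsm/kg
Osmolar gap = measured − calculated = 373 − 364.6 = 8.4 mOsm/kg

8.4 mOsm/kg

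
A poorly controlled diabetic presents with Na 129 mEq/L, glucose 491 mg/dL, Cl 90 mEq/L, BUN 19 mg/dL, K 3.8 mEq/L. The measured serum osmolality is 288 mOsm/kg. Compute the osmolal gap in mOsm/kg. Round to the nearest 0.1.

Calculated osmolality = 2·Na + glucose/18 + BUN/2.8
= 2·129 + 491/18 + 19/2.8
= 258 + 27.28 + 6.79
= 292.07 mOsm/kg ≈ 292.1 mOsm/kg
Osmolar gap = measured − calculated = 288 − 292.1 = -4.1 mOsm/kg

-4.1 mOsm/kg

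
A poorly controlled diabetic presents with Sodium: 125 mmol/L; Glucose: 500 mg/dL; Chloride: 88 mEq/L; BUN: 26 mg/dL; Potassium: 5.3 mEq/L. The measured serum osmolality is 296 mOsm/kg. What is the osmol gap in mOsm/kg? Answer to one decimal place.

Calculated osmolality = 2·Na + glucose/18 + BUN/2.8
= 2·125 + 500/18 + 26/2.8
= 250 + 27.78 + 9.29
= 287.07 mOsm/kg ≈ 287.1 mOsm/kg
Osmolar gap = measured − calculated = 296 − 287.1 = 8.9 mOsm/kg

8.9 mOsm/kg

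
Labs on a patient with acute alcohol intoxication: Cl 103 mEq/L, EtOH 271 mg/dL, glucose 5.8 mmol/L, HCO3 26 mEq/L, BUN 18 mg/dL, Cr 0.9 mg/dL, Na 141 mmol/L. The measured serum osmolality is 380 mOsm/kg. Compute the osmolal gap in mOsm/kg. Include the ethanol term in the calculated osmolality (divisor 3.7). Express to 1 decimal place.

Calculated osmolality = 2·Na + glucose + BUN/2.8 + ethanol/3.7
= 2·141 + 5.8 + 18/2.8 + 271/3.7
= 282 + 5.80 + 6.43 + 73.24
= 367.47 mOsm/kg ≈ 367.5 mOsm/kg
Osmolar gap = measured − calculated = 380 − 367.5 = 12.5 mOsm/kg

12.5 mOsm/kg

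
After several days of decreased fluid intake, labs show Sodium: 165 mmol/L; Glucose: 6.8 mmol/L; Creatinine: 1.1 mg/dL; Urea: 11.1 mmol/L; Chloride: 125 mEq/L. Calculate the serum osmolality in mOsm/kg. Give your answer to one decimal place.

347.9 mOsm/kg

Calculated osmolality = 2·Na + glucose + urea
= 2·165 + 6.8 + 11.1
= 330 + 6.80 + 11.10
= 347.9 mOsm/kg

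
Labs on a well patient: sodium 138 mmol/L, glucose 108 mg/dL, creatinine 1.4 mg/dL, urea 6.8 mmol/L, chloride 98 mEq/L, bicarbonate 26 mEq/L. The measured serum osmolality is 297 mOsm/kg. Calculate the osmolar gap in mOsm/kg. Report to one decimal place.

8.2 mOsm/kg

Calculated osmolality = 2·Na + glucose/18 + urea
= 2·138 + 108/18 + 6.8
= 276 + 6 + 6.80
= 288.8 mOsm/kg ≈ 288.8 mOsm/kg
Osmolar gap = measured − calculated = 297 − 288.8 = 8.2 mOsm/kg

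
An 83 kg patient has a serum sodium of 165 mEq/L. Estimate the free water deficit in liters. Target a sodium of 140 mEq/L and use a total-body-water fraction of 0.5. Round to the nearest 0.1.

TBW = 0.5 · 83 = 41.5 L
Free water deficit = TBW · (Na/140 − 1)
= 41.5 · (165/140 − 1)
= 41.5 · 0.1786
= 7.41 L

7.4 L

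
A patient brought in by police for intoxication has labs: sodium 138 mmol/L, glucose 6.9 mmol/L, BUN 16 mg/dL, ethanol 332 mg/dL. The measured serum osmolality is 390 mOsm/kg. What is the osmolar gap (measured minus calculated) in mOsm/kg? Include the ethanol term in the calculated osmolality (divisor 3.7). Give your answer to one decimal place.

Calculated osmolality = 2·Na + glucose + BUN/2.8 + ethanol/3.7
= 2·138 + 6.9 + 16/2.8 + 332/3.7
= 276 + 6.90 + 5.71 + 89.73
= 378.34 mOsm/kg ≈ 378.3 mOsm/kg
Osmolar gap = measured − calculated = 390 − 378.3 = 11.7 mOsm/kg

11.7 mOsm/kg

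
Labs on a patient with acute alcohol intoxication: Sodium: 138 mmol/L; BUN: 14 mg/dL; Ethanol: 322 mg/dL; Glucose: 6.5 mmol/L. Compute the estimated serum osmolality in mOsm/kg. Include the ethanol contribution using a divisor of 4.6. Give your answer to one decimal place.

357.5 mOsm/kg

Calculated osmolality = 2·Na + glucose + BUN/2.8 + ethanol/4.6
= 2·138 + 6.5 + 14/2.8 + 322/4.6
= 276 + 6.50 + 5 + 70
= 357.5 mOsm/kg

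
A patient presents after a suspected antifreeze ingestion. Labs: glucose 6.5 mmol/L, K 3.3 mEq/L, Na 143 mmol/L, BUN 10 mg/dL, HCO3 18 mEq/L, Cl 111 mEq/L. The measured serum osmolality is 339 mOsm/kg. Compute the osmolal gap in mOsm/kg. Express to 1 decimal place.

42.9 mOsm/kg

Calculated osmolality = 2·Na + glucose + BUN/2.8
= 2·143 + 6.5 + 10/2.8
= 286 + 6.50 + 3.57
= 296.07 mOsm/kg ≈ 296.1 mOsm/kg
Osmolar gap = measured − calculated = 339 − 296.1 = 42.9 mOsm/kg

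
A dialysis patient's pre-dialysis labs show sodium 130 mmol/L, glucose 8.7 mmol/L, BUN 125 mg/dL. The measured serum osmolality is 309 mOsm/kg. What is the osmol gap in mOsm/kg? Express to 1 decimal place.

-4.3 mOsm/kg

Calculated osmolality = 2·Na + glucose + BUN/2.8
= 2·130 + 8.7 + 125/2.8
= 260 + 8.70 + 44.64
= 313.34 mOsm/kg ≈ 313.3 mOsm/kg
Osmolar gap = measured − calculated = 309 − 313.3 = -4.3 mOsm/kg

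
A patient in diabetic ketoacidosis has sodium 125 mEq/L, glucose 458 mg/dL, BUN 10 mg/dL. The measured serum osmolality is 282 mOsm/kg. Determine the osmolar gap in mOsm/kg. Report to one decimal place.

3.0 mOsm/kg

Calculated osmolality = 2·Na + glucose/18 + BUN/2.8
= 2·125 + 458/18 + 10/2.8
= 250 + 25.44 + 3.57
= 279.01 mOsm/kg ≈ 279.0 mOsm/kg
Osmolar gap = measured − calculated = 282 − 279.0 = 3.0 mOsm/kg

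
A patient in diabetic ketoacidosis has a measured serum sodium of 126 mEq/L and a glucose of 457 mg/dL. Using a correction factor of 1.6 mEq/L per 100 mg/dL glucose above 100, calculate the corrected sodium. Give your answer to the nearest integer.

132 mEq/L

Corrected Na = measured Na + 1.6 · (glucose − 100)/100
= 126 + 1.6 · (457 − 100)/100
= 126 + 5.7
= 131.7 mEq/L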